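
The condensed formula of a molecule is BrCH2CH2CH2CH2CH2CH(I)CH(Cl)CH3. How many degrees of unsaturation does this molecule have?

0

Element totals:
  C: 8
  H: 15
  Br: 1
  Cl: 1
  I: 1
Molecular formula: C8H15BrClI.
DoU = (2C + 2 + N − H − X) / 2 = (2·8 + 2 + 0 − 15 − 3) / 2 = 0.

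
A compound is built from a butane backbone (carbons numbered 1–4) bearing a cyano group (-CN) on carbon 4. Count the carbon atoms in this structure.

5

Atom tally by fragment:
  CH3 → C:1 H:3
  CH2 → C:1 H:2
  CH2 → C:1 H:2
  CH2CN → C:2 H:2 N:1
Element totals:
  C: 5
  H: 9
  N: 1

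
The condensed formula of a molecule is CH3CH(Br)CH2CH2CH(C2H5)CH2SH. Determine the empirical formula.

Element totals:
  C: 8
  H: 17
  Br: 1
  S: 1
Molecular formula: C8H17BrS.
gcd of subscripts (1, 8, 17, 1) = 1, so the empirical formula equals the molecular formula.

C8H17BrS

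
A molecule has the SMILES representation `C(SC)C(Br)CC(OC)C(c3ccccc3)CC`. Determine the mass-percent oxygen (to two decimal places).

4.83%

Atom tally by fragment:
  CH3SCH2 → C:2 H:5 S:1
  CH(Br) → C:1 H:1 Br:1
  CH2 → C:1 H:2
  CH(OCH3) → C:2 H:4 O:1
  CH(C6H5) → C:7 H:6
  CH2 → C:1 H:2
  CH3 → C:1 H:3
Element totals:
  C: 15
  H: 23
  Br: 1
  O: 1
  S: 1
Molecular formula: C15H23BrOS.
Molar mass = 331.312 g/mol.
Mass from O: 1 × 15.999 = 15.999 g/mol.
%O = 15.999 / 331.312 × 100 = 4.83%.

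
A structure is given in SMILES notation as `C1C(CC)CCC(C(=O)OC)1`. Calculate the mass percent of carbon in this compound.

69.19%

Atom tally by fragment:
  cyclopentane ring core → C:5 H:10
  (− 2 ring H displaced by substituents)
  + C2H5 → C:2 H:5
  + COOCH3 → C:2 H:3 O:2
Element totals:
  C: 9
  H: 16
  O: 2
Molecular formula: C9H16O2.
Molar mass = 156.225 g/mol.
Mass from C: 9 × 12.011 = 108.099 g/mol.
%C = 108.099 / 156.225 × 100 = 69.19%.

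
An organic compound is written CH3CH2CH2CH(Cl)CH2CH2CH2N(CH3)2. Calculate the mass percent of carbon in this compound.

Element totals:
  C: 9
  H: 20
  Cl: 1
  N: 1
Molecular formula: C9H20ClN.
Molar mass = 177.716 g/mol.
Mass from C: 9 × 12.011 = 108.099 g/mol.
%C = 108.099 / 177.716 × 100 = 60.83%.

60.83%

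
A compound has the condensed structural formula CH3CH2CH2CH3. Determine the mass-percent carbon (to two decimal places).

82.66%

Atom tally by fragment:
  CH3 → C:1 H:3
  CH2 → C:1 H:2
  CH2 → C:1 H:2
  CH3 → C:1 H:3
Element totals:
  C: 4
  H: 10
Molecular formula: C4H10.
Molar mass = 58.124 g/mol.
Mass from C: 4 × 12.011 = 48.044 g/mol.
%C = 48.044 / 58.124 × 100 = 82.66%.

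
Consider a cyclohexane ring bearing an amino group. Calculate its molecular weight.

99.18 g/mol

Atom tally by fragment:
  cyclohexane ring core → C:6 H:12
  (− 1 ring H displaced by substituents)
  + NH2 → N:1 H:2
Element totals:
  C: 6
  H: 13
  N: 1
Molecular formula: C6H13N.
  M = 6(12.011) + 13(1.008) + 14.007
    = 72.066 + 13.104 + 14.007 = 99.177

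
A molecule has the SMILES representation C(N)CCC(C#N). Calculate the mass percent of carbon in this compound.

Atom tally by fragment:
  H2NCH2 → C:1 H:4 N:1
  CH2 → C:1 H:2
  CH2 → C:1 H:2
  CH2CN → C:2 H:2 N:1
Element totals:
  C: 5
  H: 10
  N: 2
Molecular formula: C5H10N2.
Molar mass = 98.149 g/mol.
Mass from C: 5 × 12.011 = 60.055 g/mol.
%C = 60.055 / 98.149 × 100 = 61.19%.

61.19%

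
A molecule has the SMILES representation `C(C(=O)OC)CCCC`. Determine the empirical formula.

C7H14O2

Atom tally by fragment:
  CH3OOCCH2 → C:3 H:5 O:2
  CH2 → C:1 H:2
  CH2 → C:1 H:2
  CH2 → C:1 H:2
  CH3 → C:1 H:3
Element totals:
  C: 7
  H: 14
  O: 2
Molecular formula: C7H14O2.
gcd of subscripts (7, 14, 2) = 1, so the empirical formula equals the molecular formula.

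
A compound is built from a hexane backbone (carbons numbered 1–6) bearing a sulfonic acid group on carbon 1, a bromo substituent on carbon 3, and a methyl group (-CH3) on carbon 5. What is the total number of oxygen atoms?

3

Atom tally by fragment:
  HO3SCH2 → C:1 H:3 S:1 O:3
  CH2 → C:1 H:2
  CH(Br) → C:1 H:1 Br:1
  CH2 → C:1 H:2
  CH(CH3) → C:2 H:4
  CH3 → C:1 H:3
Element totals:
  C: 7
  H: 15
  Br: 1
  O: 3
  S: 1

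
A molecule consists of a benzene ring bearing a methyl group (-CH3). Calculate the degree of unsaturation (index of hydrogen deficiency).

4

Atom tally by fragment:
  benzene ring core → C:6 H:6
  (− 1 ring H displaced by substituents)
  + CH3 → C:1 H:3
Element totals:
  C: 7
  H: 8
Molecular formula: C7H8.
DoU = (2C + 2 + N − H − X) / 2 = (2·7 + 2 + 0 − 8 − 0) / 2 = 4.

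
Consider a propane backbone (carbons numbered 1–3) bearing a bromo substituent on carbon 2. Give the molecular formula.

Atom tally by fragment:
  CH3 → C:1 H:3
  CH(Br) → C:1 H:1 Br:1
  CH3 → C:1 H:3
Element totals:
  C: 3
  H: 7
  Br: 1

C3H7Br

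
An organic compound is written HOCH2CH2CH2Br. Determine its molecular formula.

C3H7BrO

Atom tally by fragment:
  HOCH2CH2 → C:2 H:5 O:1
  CH2Br → C:1 H:2 Br:1
Element totals:
  C: 3
  H: 7
  Br: 1
  O: 1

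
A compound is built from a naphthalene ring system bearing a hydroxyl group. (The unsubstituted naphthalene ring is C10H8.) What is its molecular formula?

Atom tally by fragment:
  naphthalene ring system core → C:10 H:8
  (− 1 ring H displaced by substituents)
  + OH → O:1 H:1
Element totals:
  C: 10
  H: 8
  O: 1

C10H8O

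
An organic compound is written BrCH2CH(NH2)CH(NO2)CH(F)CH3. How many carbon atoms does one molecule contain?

5

Atom tally by fragment:
  BrCH2 → C:1 H:2 Br:1
  CH(NH2) → C:1 H:3 N:1
  CH(NO2) → C:1 H:1 N:1 O:2
  CH(F) → C:1 H:1 F:1
  CH3 → C:1 H:3
Element totals:
  C: 5
  H: 10
  Br: 1
  F: 1
  N: 2
  O: 2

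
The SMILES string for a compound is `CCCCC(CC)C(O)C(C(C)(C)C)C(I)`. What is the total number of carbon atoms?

Atom tally by fragment:
  CH3 → C:1 H:3
  CH2 → C:1 H:2
  CH2 → C:1 H:2
  CH2 → C:1 H:2
  CH(C2H5) → C:3 H:6
  CH(OH) → C:1 H:2 O:1
  CH(C(CH3)3) → C:5 H:10
  CH2I → C:1 H:2 I:1
Element totals:
  C: 14
  H: 29
  I: 1
  O: 1

14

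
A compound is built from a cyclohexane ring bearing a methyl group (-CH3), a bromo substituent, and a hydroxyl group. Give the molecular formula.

Atom tally by fragment:
  cyclohexane ring core → C:6 H:12
  (− 3 ring H displaced by substituents)
  + CH3 → C:1 H:3
  + Br → Br:1
  + OH → O:1 H:1
Element totals:
  C: 7
  H: 13
  Br: 1
  O: 1

C7H13BrO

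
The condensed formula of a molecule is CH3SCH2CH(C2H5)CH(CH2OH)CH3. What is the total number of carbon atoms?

8

Element totals:
  C: 8
  H: 18
  O: 1
  S: 1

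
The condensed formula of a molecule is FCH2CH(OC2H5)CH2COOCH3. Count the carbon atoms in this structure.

Atom tally by fragment:
  FCH2 → C:1 H:2 F:1
  CH(OC2H5) → C:3 H:6 O:1
  CH2COOCH3 → C:3 H:5 O:2
Element totals:
  C: 7
  H: 13
  F: 1
  O: 3

7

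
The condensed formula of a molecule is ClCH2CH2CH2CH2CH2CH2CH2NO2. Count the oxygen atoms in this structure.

2

Element totals:
  C: 7
  H: 14
  Cl: 1
  N: 1
  O: 2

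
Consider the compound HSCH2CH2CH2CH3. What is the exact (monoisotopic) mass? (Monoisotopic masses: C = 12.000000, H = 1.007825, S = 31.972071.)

Element totals:
  C: 4
  H: 10
  S: 1
Molecular formula: C4H10S.
  M = 4(12.0) + 10(1.007825) + 31.972071
    = 48.000000 + 10.078250 + 31.972071 = 90.050321

90.0503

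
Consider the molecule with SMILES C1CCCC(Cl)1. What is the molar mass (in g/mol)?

Atom tally by fragment:
  cyclopentane ring core → C:5 H:10
  (− 1 ring H displaced by substituents)
  + Cl → Cl:1
Element totals:
  C: 5
  H: 9
  Cl: 1
Molecular formula: C5H9Cl.
  M = 5(12.011) + 9(1.008) + 35.45
    = 60.055 + 9.072 + 35.450 = 104.577

104.58 g/mol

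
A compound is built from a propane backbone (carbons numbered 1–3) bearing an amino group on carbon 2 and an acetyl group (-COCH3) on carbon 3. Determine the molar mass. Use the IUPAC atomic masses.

101.15 g/mol

Atom tally by fragment:
  CH3 → C:1 H:3
  CH(NH2) → C:1 H:3 N:1
  CH2COCH3 → C:3 H:5 O:1
Element totals:
  C: 5
  H: 11
  N: 1
  O: 1
Molecular formula: C5H11NO.
  M = 5(12.011) + 11(1.008) + 14.007 + 15.999
    = 60.055 + 11.088 + 14.007 + 15.999 = 101.149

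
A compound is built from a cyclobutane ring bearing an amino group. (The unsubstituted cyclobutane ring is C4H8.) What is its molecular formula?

C4H9N

Atom tally by fragment:
  cyclobutane ring core → C:4 H:8
  (− 1 ring H displaced by substituents)
  + NH2 → N:1 H:2
Element totals:
  C: 4
  H: 9
  N: 1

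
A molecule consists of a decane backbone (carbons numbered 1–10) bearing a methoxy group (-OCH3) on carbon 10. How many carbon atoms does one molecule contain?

Atom tally by fragment:
  CH3 → C:1 H:3
  CH2 → C:1 H:2
  CH2 → C:1 H:2
  CH2 → C:1 H:2
  CH2 → C:1 H:2
  CH2 → C:1 H:2
  CH2 → C:1 H:2
  CH2 → C:1 H:2
  CH2 → C:1 H:2
  CH2OCH3 → C:2 H:5 O:1
Element totals:
  C: 11
  H: 24
  O: 1

11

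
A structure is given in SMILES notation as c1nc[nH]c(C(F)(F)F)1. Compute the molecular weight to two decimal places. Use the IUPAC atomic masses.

136.08 g/mol

Atom tally by fragment:
  imidazole ring core → C:3 H:4 N:2
  (− 1 ring H displaced by substituents)
  + CF3 → C:1 F:3
Element totals:
  C: 4
  H: 3
  F: 3
  N: 2
Molecular formula: C4H3F3N2.
  M = 4(12.011) + 3(1.008) + 3(18.998) + 2(14.007)
    = 48.044 + 3.024 + 56.994 + 28.014 = 136.076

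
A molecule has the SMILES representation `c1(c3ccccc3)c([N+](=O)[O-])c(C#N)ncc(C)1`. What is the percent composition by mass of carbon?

Atom tally by fragment:
  pyridine ring core → C:5 H:5 N:1
  (− 4 ring H displaced by substituents)
  + C6H5 → C:6 H:5
  + NO2 → N:1 O:2
  + CN → C:1 N:1
  + CH3 → C:1 H:3
Element totals:
  C: 13
  H: 9
  N: 3
  O: 2
Molecular formula: C13H9N3O2.
Molar mass = 239.234 g/mol.
Mass from C: 13 × 12.011 = 156.143 g/mol.
%C = 156.143 / 239.234 × 100 = 65.27%.

65.27%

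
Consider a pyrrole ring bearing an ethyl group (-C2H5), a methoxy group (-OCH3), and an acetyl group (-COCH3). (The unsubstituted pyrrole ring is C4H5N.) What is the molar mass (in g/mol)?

Atom tally by fragment:
  pyrrole ring core → C:4 H:5 N:1
  (− 3 ring H displaced by substituents)
  + C2H5 → C:2 H:5
  + OCH3 → C:1 H:3 O:1
  + COCH3 → C:2 H:3 O:1
Element totals:
  C: 9
  H: 13
  N: 1
  O: 2
Molecular formula: C9H13NO2.
  M = 9(12.011) + 13(1.008) + 14.007 + 2(15.999)
    = 108.099 + 13.104 + 14.007 + 31.998 = 167.208

167.21 g/mol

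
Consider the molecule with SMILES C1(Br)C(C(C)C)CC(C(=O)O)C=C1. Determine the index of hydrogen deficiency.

Atom tally by fragment:
  cyclohexene ring core → C:6 H:10
  (− 3 ring H displaced by substituents)
  + Br → Br:1
  + CH(CH3)2 → C:3 H:7
  + COOH → C:1 H:1 O:2
Element totals:
  C: 10
  H: 15
  Br: 1
  O: 2
Molecular formula: C10H15BrO2.
DoU = (2C + 2 + N − H − X) / 2 = (2·10 + 2 + 0 − 15 − 1) / 2 = 3.

3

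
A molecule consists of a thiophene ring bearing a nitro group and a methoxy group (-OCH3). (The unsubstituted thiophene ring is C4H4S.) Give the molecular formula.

Atom tally by fragment:
  thiophene ring core → C:4 H:4 S:1
  (− 2 ring H displaced by substituents)
  + NO2 → N:1 O:2
  + OCH3 → C:1 H:3 O:1
Element totals:
  C: 5
  H: 5
  N: 1
  O: 3
  S: 1

C5H5NO3S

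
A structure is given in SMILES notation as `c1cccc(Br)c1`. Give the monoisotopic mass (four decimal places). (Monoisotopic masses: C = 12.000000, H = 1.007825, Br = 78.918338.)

Atom tally by fragment:
  benzene ring core → C:6 H:6
  (− 1 ring H displaced by substituents)
  + Br → Br:1
Element totals:
  C: 6
  H: 5
  Br: 1
Molecular formula: C6H5Br.
  M = 6(12.0) + 5(1.007825) + 78.918338
    = 72.000000 + 5.039125 + 78.918338 = 155.957463

155.9575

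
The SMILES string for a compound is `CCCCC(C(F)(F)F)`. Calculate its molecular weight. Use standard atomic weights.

Atom tally by fragment:
  CH3 → C:1 H:3
  CH2 → C:1 H:2
  CH2 → C:1 H:2
  CH2 → C:1 H:2
  CH2CF3 → C:2 H:2 F:3
Element totals:
  C: 6
  H: 11
  F: 3
Molecular formula: C6H11F3.
  M = 6(12.011) + 11(1.008) + 3(18.998)
    = 72.066 + 11.088 + 56.994 = 140.148

140.15 g/mol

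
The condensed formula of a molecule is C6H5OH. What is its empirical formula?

Atom tally by fragment:
  benzene ring core → C:6 H:6
  (− 1 ring H displaced by substituents)
  + OH → O:1 H:1
Element totals:
  C: 6
  H: 6
  O: 1
Molecular formula: C6H6O.
gcd of subscripts (6, 6, 1) = 1, so the empirical formula equals the molecular formula.

C6H6O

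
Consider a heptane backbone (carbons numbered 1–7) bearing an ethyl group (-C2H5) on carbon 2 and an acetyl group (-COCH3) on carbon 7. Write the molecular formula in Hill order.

Atom tally by fragment:
  CH3 → C:1 H:3
  CH(C2H5) → C:3 H:6
  CH2 → C:1 H:2
  CH2 → C:1 H:2
  CH2 → C:1 H:2
  CH2 → C:1 H:2
  CH2COCH3 → C:3 H:5 O:1
Element totals:
  C: 11
  H: 22
  O: 1

C11H22O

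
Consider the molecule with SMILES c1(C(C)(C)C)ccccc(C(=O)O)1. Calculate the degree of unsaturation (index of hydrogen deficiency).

Atom tally by fragment:
  benzene ring core → C:6 H:6
  (− 2 ring H displaced by substituents)
  + C(CH3)3 → C:4 H:9
  + COOH → C:1 H:1 O:2
Element totals:
  C: 11
  H: 14
  O: 2
Molecular formula: C11H14O2.
DoU = (2C + 2 + N − H − X) / 2 = (2·11 + 2 + 0 − 14 − 0) / 2 = 5.

5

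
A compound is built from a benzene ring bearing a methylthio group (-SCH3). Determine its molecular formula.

Atom tally by fragment:
  benzene ring core → C:6 H:6
  (− 1 ring H displaced by substituents)
  + SCH3 → C:1 H:3 S:1
Element totals:
  C: 7
  H: 8
  S: 1

C7H8S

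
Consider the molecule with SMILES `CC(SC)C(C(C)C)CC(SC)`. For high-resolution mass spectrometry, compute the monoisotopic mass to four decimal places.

206.1163

Atom tally by fragment:
  CH3 → C:1 H:3
  CH(SCH3) → C:2 H:4 S:1
  CH(CH(CH3)2) → C:4 H:8
  CH2 → C:1 H:2
  CH2SCH3 → C:2 H:5 S:1
Element totals:
  C: 10
  H: 22
  S: 2
Molecular formula: C10H22S2.
  M = 10(12.0) + 22(1.007825) + 2(31.972071)
    = 120.000000 + 22.172150 + 63.944142 = 206.116292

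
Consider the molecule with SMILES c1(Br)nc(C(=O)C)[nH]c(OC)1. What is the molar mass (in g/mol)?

219.04 g/mol

Atom tally by fragment:
  imidazole ring core → C:3 H:4 N:2
  (− 3 ring H displaced by substituents)
  + Br → Br:1
  + COCH3 → C:2 H:3 O:1
  + OCH3 → C:1 H:3 O:1
Element totals:
  C: 6
  H: 7
  Br: 1
  N: 2
  O: 2
Molecular formula: C6H7BrN2O2.
  M = 6(12.011) + 7(1.008) + 79.904 + 2(14.007) + 2(15.999)
    = 72.066 + 7.056 + 79.904 + 28.014 + 31.998 = 219.038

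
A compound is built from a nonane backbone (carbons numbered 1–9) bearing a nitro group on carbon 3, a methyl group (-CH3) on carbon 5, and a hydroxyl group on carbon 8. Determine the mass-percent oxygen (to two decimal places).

23.61%

Atom tally by fragment:
  CH3 → C:1 H:3
  CH2 → C:1 H:2
  CH(NO2) → C:1 H:1 N:1 O:2
  CH2 → C:1 H:2
  CH(CH3) → C:2 H:4
  CH2 → C:1 H:2
  CH2 → C:1 H:2
  CH(OH) → C:1 H:2 O:1
  CH3 → C:1 H:3
Element totals:
  C: 10
  H: 21
  N: 1
  O: 3
Molecular formula: C10H21NO3.
Molar mass = 203.282 g/mol.
Mass from O: 3 × 15.999 = 47.997 g/mol.
%O = 47.997 / 203.282 × 100 = 23.61%.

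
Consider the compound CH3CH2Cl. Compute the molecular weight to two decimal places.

Atom tally by fragment:
  CH3 → C:1 H:3
  CH2Cl → C:1 H:2 Cl:1
Element totals:
  C: 2
  H: 5
  Cl: 1
Molecular formula: C2H5Cl.
  M = 2(12.011) + 5(1.008) + 35.45
    = 24.022 + 5.040 + 35.450 = 64.512

64.51 g/mol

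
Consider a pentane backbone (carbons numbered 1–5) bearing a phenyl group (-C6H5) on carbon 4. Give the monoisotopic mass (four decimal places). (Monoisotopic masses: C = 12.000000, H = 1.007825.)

148.1252

Atom tally by fragment:
  CH3 → C:1 H:3
  CH2 → C:1 H:2
  CH2 → C:1 H:2
  CH(C6H5) → C:7 H:6
  CH3 → C:1 H:3
Element totals:
  C: 11
  H: 16
Molecular formula: C11H16.
  M = 11(12.0) + 16(1.007825)
    = 132.000000 + 16.125200 = 148.125200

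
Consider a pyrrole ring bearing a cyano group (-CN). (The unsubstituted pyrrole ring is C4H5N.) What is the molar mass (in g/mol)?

Atom tally by fragment:
  pyrrole ring core → C:4 H:5 N:1
  (− 1 ring H displaced by substituents)
  + CN → C:1 N:1
Element totals:
  C: 5
  H: 4
  N: 2
Molecular formula: C5H4N2.
  M = 5(12.011) + 4(1.008) + 2(14.007)
    = 60.055 + 4.032 + 28.014 = 92.101

92.10 g/mol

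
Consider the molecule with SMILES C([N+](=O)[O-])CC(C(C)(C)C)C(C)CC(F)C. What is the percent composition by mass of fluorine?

8.14%

Atom tally by fragment:
  O2NCH2 → C:1 H:2 N:1 O:2
  CH2 → C:1 H:2
  CH(C(CH3)3) → C:5 H:10
  CH(CH3) → C:2 H:4
  CH2 → C:1 H:2
  CH(F) → C:1 H:1 F:1
  CH3 → C:1 H:3
Element totals:
  C: 12
  H: 24
  F: 1
  N: 1
  O: 2
Molecular formula: C12H24FNO2.
Molar mass = 233.327 g/mol.
Mass from F: 1 × 18.998 = 18.998 g/mol.
%F = 18.998 / 233.327 × 100 = 8.14%.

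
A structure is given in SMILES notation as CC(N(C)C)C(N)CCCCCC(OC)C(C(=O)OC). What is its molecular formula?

Atom tally by fragment:
  CH3 → C:1 H:3
  CH(N(CH3)2) → C:3 H:7 N:1
  CH(NH2) → C:1 H:3 N:1
  CH2 → C:1 H:2
  CH2 → C:1 H:2
  CH2 → C:1 H:2
  CH2 → C:1 H:2
  CH2 → C:1 H:2
  CH(OCH3) → C:2 H:4 O:1
  CH2COOCH3 → C:3 H:5 O:2
Element totals:
  C: 15
  H: 32
  N: 2
  O: 3

C15H32N2O3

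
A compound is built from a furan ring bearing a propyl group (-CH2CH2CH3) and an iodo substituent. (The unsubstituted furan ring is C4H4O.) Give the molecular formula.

C7H9IO

Atom tally by fragment:
  furan ring core → C:4 H:4 O:1
  (− 2 ring H displaced by substituents)
  + CH2CH2CH3 → C:3 H:7
  + I → I:1
Element totals:
  C: 7
  H: 9
  I: 1
  O: 1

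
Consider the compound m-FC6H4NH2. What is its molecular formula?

Atom tally by fragment:
  benzene ring core → C:6 H:6
  (− 2 ring H displaced by substituents)
  + F → F:1
  + NH2 → N:1 H:2
Element totals:
  C: 6
  H: 6
  F: 1
  N: 1

C6H6FN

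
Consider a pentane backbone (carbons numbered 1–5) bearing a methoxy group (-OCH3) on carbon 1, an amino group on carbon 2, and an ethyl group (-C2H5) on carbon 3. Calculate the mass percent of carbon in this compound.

Atom tally by fragment:
  CH3OCH2 → C:2 H:5 O:1
  CH(NH2) → C:1 H:3 N:1
  CH(C2H5) → C:3 H:6
  CH2 → C:1 H:2
  CH3 → C:1 H:3
Element totals:
  C: 8
  H: 19
  N: 1
  O: 1
Molecular formula: C8H19NO.
Molar mass = 145.246 g/mol.
Mass from C: 8 × 12.011 = 96.088 g/mol.
%C = 96.088 / 145.246 × 100 = 66.16%.

66.16%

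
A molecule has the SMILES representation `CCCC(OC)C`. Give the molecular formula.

Atom tally by fragment:
  CH3 → C:1 H:3
  CH2 → C:1 H:2
  CH2 → C:1 H:2
  CH(OCH3) → C:2 H:4 O:1
  CH3 → C:1 H:3
Element totals:
  C: 6
  H: 14
  O: 1

C6H14O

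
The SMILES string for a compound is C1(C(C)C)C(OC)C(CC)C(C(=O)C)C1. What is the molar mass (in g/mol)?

Atom tally by fragment:
  cyclopentane ring core → C:5 H:10
  (− 4 ring H displaced by substituents)
  + CH(CH3)2 → C:3 H:7
  + OCH3 → C:1 H:3 O:1
  + C2H5 → C:2 H:5
  + COCH3 → C:2 H:3 O:1
Element totals:
  C: 13
  H: 24
  O: 2
Molecular formula: C13H24O2.
  M = 13(12.011) + 24(1.008) + 2(15.999)
    = 156.143 + 24.192 + 31.998 = 212.333

212.33 g/mol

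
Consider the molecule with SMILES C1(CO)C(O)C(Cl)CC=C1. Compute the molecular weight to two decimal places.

162.61 g/mol

Atom tally by fragment:
  cyclohexene ring core → C:6 H:10
  (− 3 ring H displaced by substituents)
  + CH2OH → C:1 H:3 O:1
  + OH → O:1 H:1
  + Cl → Cl:1
Element totals:
  C: 7
  H: 11
  Cl: 1
  O: 2
Molecular formula: C7H11ClO2.
  M = 7(12.011) + 11(1.008) + 35.45 + 2(15.999)
    = 84.077 + 11.088 + 35.450 + 31.998 = 162.613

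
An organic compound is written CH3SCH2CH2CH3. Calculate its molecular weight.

90.18 g/mol

Atom tally by fragment:
  CH3SCH2 → C:2 H:5 S:1
  CH2 → C:1 H:2
  CH3 → C:1 H:3
Element totals:
  C: 4
  H: 10
  S: 1
Molecular formula: C4H10S.
  M = 4(12.011) + 10(1.008) + 32.06
    = 48.044 + 10.080 + 32.060 = 90.184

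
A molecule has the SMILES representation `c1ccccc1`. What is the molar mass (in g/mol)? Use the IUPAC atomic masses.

Atom tally by fragment:
  benzene ring core → C:6 H:6
Element totals:
  C: 6
  H: 6
Molecular formula: C6H6.
  M = 6(12.011) + 6(1.008)
    = 72.066 + 6.048 = 78.114

78.11 g/mol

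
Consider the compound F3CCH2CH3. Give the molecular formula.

Atom tally by fragment:
  F3CCH2 → C:2 H:2 F:3
  CH3 → C:1 H:3
Element totals:
  C: 3
  H: 5
  F: 3

C3H5F3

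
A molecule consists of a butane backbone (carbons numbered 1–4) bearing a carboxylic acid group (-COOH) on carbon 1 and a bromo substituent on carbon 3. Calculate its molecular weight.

181.03 g/mol

Atom tally by fragment:
  HOOCCH2 → C:2 H:3 O:2
  CH2 → C:1 H:2
  CH(Br) → C:1 H:1 Br:1
  CH3 → C:1 H:3
Element totals:
  C: 5
  H: 9
  Br: 1
  O: 2
Molecular formula: C5H9BrO2.
  M = 5(12.011) + 9(1.008) + 79.904 + 2(15.999)
    = 60.055 + 9.072 + 79.904 + 31.998 = 181.029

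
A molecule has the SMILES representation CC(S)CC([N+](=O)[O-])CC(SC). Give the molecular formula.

C7H15NO2S2

Atom tally by fragment:
  CH3 → C:1 H:3
  CH(SH) → C:1 H:2 S:1
  CH2 → C:1 H:2
  CH(NO2) → C:1 H:1 N:1 O:2
  CH2 → C:1 H:2
  CH2SCH3 → C:2 H:5 S:1
Element totals:
  C: 7
  H: 15
  N: 1
  O: 2
  S: 2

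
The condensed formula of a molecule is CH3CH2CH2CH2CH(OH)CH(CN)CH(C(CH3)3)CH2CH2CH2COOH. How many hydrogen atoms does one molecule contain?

Element totals:
  C: 16
  H: 29
  N: 1
  O: 3

29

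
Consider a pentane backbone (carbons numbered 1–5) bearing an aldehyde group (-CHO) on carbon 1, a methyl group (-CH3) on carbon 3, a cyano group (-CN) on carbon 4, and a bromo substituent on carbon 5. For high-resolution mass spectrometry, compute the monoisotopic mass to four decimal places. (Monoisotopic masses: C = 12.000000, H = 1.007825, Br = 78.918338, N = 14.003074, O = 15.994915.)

Atom tally by fragment:
  OHCCH2 → C:2 H:3 O:1
  CH2 → C:1 H:2
  CH(CH3) → C:2 H:4
  CH(CN) → C:2 H:1 N:1
  CH2Br → C:1 H:2 Br:1
Element totals:
  C: 8
  H: 12
  Br: 1
  N: 1
  O: 1
Molecular formula: C8H12BrNO.
  M = 8(12.0) + 12(1.007825) + 78.918338 + 14.003074 + 15.994915
    = 96.000000 + 12.093900 + 78.918338 + 14.003074 + 15.994915 = 217.010227

217.0102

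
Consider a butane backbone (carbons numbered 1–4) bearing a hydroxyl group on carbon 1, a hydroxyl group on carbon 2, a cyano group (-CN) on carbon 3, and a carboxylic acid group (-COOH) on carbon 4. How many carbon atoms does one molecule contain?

6

Atom tally by fragment:
  HOCH2 → C:1 H:3 O:1
  CH(OH) → C:1 H:2 O:1
  CH(CN) → C:2 H:1 N:1
  CH2COOH → C:2 H:3 O:2
Element totals:
  C: 6
  H: 9
  N: 1
  O: 4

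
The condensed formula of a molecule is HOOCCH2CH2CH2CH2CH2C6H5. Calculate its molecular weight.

192.26 g/mol

Atom tally by fragment:
  HOOCCH2 → C:2 H:3 O:2
  CH2 → C:1 H:2
  CH2 → C:1 H:2
  CH2 → C:1 H:2
  CH2C6H5 → C:7 H:7
Element totals:
  C: 12
  H: 16
  O: 2
Molecular formula: C12H16O2.
  M = 12(12.011) + 16(1.008) + 2(15.999)
    = 144.132 + 16.128 + 31.998 = 192.258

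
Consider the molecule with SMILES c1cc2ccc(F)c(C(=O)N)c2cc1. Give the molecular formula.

C11H8FNO

Atom tally by fragment:
  naphthalene ring system core → C:10 H:8
  (− 2 ring H displaced by substituents)
  + F → F:1
  + CONH2 → C:1 H:2 O:1 N:1
Element totals:
  C: 11
  H: 8
  F: 1
  N: 1
  O: 1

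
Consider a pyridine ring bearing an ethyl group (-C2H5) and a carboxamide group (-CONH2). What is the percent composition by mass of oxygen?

Atom tally by fragment:
  pyridine ring core → C:5 H:5 N:1
  (− 2 ring H displaced by substituents)
  + C2H5 → C:2 H:5
  + CONH2 → C:1 H:2 O:1 N:1
Element totals:
  C: 8
  H: 10
  N: 2
  O: 1
Molecular formula: C8H10N2O.
Molar mass = 150.181 g/mol.
Mass from O: 1 × 15.999 = 15.999 g/mol.
%O = 15.999 / 150.181 × 100 = 10.65%.

10.65%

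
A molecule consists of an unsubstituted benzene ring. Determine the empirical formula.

CH

Atom tally by fragment:
  benzene ring core → C:6 H:6
Element totals:
  C: 6
  H: 6
Molecular formula: C6H6.
gcd of subscripts = 6; dividing each by 6:
  C: 6/6 = 1
  H: 6/6 = 1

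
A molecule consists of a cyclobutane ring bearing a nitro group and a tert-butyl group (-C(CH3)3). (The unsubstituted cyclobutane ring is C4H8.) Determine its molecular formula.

Atom tally by fragment:
  cyclobutane ring core → C:4 H:8
  (− 2 ring H displaced by substituents)
  + NO2 → N:1 O:2
  + C(CH3)3 → C:4 H:9
Element totals:
  C: 8
  H: 15
  N: 1
  O: 2

C8H15NO2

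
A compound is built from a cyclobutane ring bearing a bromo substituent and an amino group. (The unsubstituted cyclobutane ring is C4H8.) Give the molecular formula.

Atom tally by fragment:
  cyclobutane ring core → C:4 H:8
  (− 2 ring H displaced by substituents)
  + Br → Br:1
  + NH2 → N:1 H:2
Element totals:
  C: 4
  H: 8
  Br: 1
  N: 1

C4H8BrN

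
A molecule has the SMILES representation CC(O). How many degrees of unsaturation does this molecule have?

Atom tally by fragment:
  CH3 → C:1 H:3
  CH2OH → C:1 H:3 O:1
Element totals:
  C: 2
  H: 6
  O: 1
Molecular formula: C2H6O.
DoU = (2C + 2 + N − H − X) / 2 = (2·2 + 2 + 0 − 6 − 0) / 2 = 0.

0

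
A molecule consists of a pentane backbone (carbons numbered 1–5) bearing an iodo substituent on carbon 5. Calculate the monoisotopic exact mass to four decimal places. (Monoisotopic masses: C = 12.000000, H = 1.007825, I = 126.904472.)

Atom tally by fragment:
  CH3 → C:1 H:3
  CH2 → C:1 H:2
  CH2 → C:1 H:2
  CH2 → C:1 H:2
  CH2I → C:1 H:2 I:1
Element totals:
  C: 5
  H: 11
  I: 1
Molecular formula: C5H11I.
  M = 5(12.0) + 11(1.007825) + 126.904472
    = 60.000000 + 11.086075 + 126.904472 = 197.990547

197.9905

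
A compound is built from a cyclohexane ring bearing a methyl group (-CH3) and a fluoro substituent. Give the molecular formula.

C7H13F

Atom tally by fragment:
  cyclohexane ring core → C:6 H:12
  (− 2 ring H displaced by substituents)
  + CH3 → C:1 H:3
  + F → F:1
Element totals:
  C: 7
  H: 13
  F: 1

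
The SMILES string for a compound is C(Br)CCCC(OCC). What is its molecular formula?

C7H15BrO

Atom tally by fragment:
  BrCH2 → C:1 H:2 Br:1
  CH2 → C:1 H:2
  CH2 → C:1 H:2
  CH2 → C:1 H:2
  CH2OC2H5 → C:3 H:7 O:1
Element totals:
  C: 7
  H: 15
  Br: 1
  O: 1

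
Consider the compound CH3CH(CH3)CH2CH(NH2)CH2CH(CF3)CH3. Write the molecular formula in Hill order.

Atom tally by fragment:
  CH3 → C:1 H:3
  CH(CH3) → C:2 H:4
  CH2 → C:1 H:2
  CH(NH2) → C:1 H:3 N:1
  CH2 → C:1 H:2
  CH(CF3) → C:2 H:1 F:3
  CH3 → C:1 H:3
Element totals:
  C: 9
  H: 18
  F: 3
  N: 1

C9H18F3N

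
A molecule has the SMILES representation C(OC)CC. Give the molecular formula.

Atom tally by fragment:
  CH3OCH2 → C:2 H:5 O:1
  CH2 → C:1 H:2
  CH3 → C:1 H:3
Element totals:
  C: 4
  H: 10
  O: 1

C4H10O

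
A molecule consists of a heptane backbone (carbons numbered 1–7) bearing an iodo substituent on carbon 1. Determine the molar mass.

Atom tally by fragment:
  ICH2 → C:1 H:2 I:1
  CH2 → C:1 H:2
  CH2 → C:1 H:2
  CH2 → C:1 H:2
  CH2 → C:1 H:2
  CH2 → C:1 H:2
  CH3 → C:1 H:3
Element totals:
  C: 7
  H: 15
  I: 1
Molecular formula: C7H15I.
  M = 7(12.011) + 15(1.008) + 126.904
    = 84.077 + 15.120 + 126.904 = 226.101

226.10 g/mol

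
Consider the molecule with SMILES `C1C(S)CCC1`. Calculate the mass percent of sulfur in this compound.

31.37%

Atom tally by fragment:
  cyclopentane ring core → C:5 H:10
  (− 1 ring H displaced by substituents)
  + SH → S:1 H:1
Element totals:
  C: 5
  H: 10
  S: 1
Molecular formula: C5H10S.
Molar mass = 102.195 g/mol.
Mass from S: 1 × 32.06 = 32.060 g/mol.
%S = 32.060 / 102.195 × 100 = 31.37%.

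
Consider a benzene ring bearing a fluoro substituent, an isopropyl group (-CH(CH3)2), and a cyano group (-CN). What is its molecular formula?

C10H10FN

Atom tally by fragment:
  benzene ring core → C:6 H:6
  (− 3 ring H displaced by substituents)
  + F → F:1
  + CH(CH3)2 → C:3 H:7
  + CN → C:1 N:1
Element totals:
  C: 10
  H: 10
  F: 1
  N: 1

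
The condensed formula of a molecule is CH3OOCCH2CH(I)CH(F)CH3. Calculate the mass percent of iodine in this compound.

Atom tally by fragment:
  CH3OOCCH2 → C:3 H:5 O:2
  CH(I) → C:1 H:1 I:1
  CH(F) → C:1 H:1 F:1
  CH3 → C:1 H:3
Element totals:
  C: 6
  H: 10
  F: 1
  I: 1
  O: 2
Molecular formula: C6H10FIO2.
Molar mass = 260.046 g/mol.
Mass from I: 1 × 126.904 = 126.904 g/mol.
%I = 126.904 / 260.046 × 100 = 48.80%.

48.80%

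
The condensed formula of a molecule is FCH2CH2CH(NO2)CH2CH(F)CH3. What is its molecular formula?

C6H11F2NO2

Element totals:
  C: 6
  H: 11
  F: 2
  N: 1
  O: 2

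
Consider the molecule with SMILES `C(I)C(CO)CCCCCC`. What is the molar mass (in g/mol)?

Atom tally by fragment:
  ICH2 → C:1 H:2 I:1
  CH(CH2OH) → C:2 H:4 O:1
  CH2 → C:1 H:2
  CH2 → C:1 H:2
  CH2 → C:1 H:2
  CH2 → C:1 H:2
  CH2 → C:1 H:2
  CH3 → C:1 H:3
Element totals:
  C: 9
  H: 19
  I: 1
  O: 1
Molecular formula: C9H19IO.
  M = 9(12.011) + 19(1.008) + 126.904 + 15.999
    = 108.099 + 19.152 + 126.904 + 15.999 = 270.154

270.15 g/mol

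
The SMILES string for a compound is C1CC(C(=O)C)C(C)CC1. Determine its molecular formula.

C9H16O

Atom tally by fragment:
  cyclohexane ring core → C:6 H:12
  (− 2 ring H displaced by substituents)
  + COCH3 → C:2 H:3 O:1
  + CH3 → C:1 H:3
Element totals:
  C: 9
  H: 16
  O: 1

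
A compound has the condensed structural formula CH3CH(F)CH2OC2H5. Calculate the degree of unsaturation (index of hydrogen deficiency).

0

Element totals:
  C: 5
  H: 11
  F: 1
  O: 1
Molecular formula: C5H11FO.
DoU = (2C + 2 + N − H − X) / 2 = (2·5 + 2 + 0 − 11 − 1) / 2 = 0.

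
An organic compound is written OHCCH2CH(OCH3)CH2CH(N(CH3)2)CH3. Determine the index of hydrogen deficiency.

1

Atom tally by fragment:
  OHCCH2 → C:2 H:3 O:1
  CH(OCH3) → C:2 H:4 O:1
  CH2 → C:1 H:2
  CH(N(CH3)2) → C:3 H:7 N:1
  CH3 → C:1 H:3
Element totals:
  C: 9
  H: 19
  N: 1
  O: 2
Molecular formula: C9H19NO2.
DoU = (2C + 2 + N − H − X) / 2 = (2·9 + 2 + 1 − 19 − 0) / 2 = 1.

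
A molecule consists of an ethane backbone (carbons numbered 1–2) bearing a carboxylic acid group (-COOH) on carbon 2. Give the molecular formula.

C3H6O2

Atom tally by fragment:
  CH3 → C:1 H:3
  CH2COOH → C:2 H:3 O:2
Element totals:
  C: 3
  H: 6
  O: 2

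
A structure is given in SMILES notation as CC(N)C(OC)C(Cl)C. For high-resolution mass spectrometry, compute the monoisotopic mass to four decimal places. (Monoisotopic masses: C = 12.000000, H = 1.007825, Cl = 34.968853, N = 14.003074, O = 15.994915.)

151.0764

Atom tally by fragment:
  CH3 → C:1 H:3
  CH(NH2) → C:1 H:3 N:1
  CH(OCH3) → C:2 H:4 O:1
  CH(Cl) → C:1 H:1 Cl:1
  CH3 → C:1 H:3
Element totals:
  C: 6
  H: 14
  Cl: 1
  N: 1
  O: 1
Molecular formula: C6H14ClNO.
  M = 6(12.0) + 14(1.007825) + 34.968853 + 14.003074 + 15.994915
    = 72.000000 + 14.109550 + 34.968853 + 14.003074 + 15.994915 = 151.076392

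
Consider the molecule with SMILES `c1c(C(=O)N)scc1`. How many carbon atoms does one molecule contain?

Atom tally by fragment:
  thiophene ring core → C:4 H:4 S:1
  (− 1 ring H displaced by substituents)
  + CONH2 → C:1 H:2 O:1 N:1
Element totals:
  C: 5
  H: 5
  N: 1
  O: 1
  S: 1

5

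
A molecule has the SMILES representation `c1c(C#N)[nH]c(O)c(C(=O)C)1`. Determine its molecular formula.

C7H6N2O2

Atom tally by fragment:
  pyrrole ring core → C:4 H:5 N:1
  (− 3 ring H displaced by substituents)
  + CN → C:1 N:1
  + OH → O:1 H:1
  + COCH3 → C:2 H:3 O:1
Element totals:
  C: 7
  H: 6
  N: 2
  O: 2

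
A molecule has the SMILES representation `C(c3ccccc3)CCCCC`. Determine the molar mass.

162.28 g/mol

Atom tally by fragment:
  C6H5CH2 → C:7 H:7
  CH2 → C:1 H:2
  CH2 → C:1 H:2
  CH2 → C:1 H:2
  CH2 → C:1 H:2
  CH3 → C:1 H:3
Element totals:
  C: 12
  H: 18
Molecular formula: C12H18.
  M = 12(12.011) + 18(1.008)
    = 144.132 + 18.144 = 162.276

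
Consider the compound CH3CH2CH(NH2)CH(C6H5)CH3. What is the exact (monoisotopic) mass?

163.1361

Element totals:
  C: 11
  H: 17
  N: 1
Molecular formula: C11H17N.
  M = 11(12.0) + 17(1.007825) + 14.003074
    = 132.000000 + 17.133025 + 14.003074 = 163.136099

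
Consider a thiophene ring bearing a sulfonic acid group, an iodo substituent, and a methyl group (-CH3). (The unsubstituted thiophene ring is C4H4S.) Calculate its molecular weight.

Atom tally by fragment:
  thiophene ring core → C:4 H:4 S:1
  (− 3 ring H displaced by substituents)
  + SO3H → S:1 O:3 H:1
  + I → I:1
  + CH3 → C:1 H:3
Element totals:
  C: 5
  H: 5
  I: 1
  O: 3
  S: 2
Molecular formula: C5H5IO3S2.
  M = 5(12.011) + 5(1.008) + 126.904 + 3(15.999) + 2(32.06)
    = 60.055 + 5.040 + 126.904 + 47.997 + 64.120 = 304.116

304.12 g/mol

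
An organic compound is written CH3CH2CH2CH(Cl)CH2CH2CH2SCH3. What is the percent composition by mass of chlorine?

Element totals:
  C: 8
  H: 17
  Cl: 1
  S: 1
Molecular formula: C8H17ClS.
Molar mass = 180.734 g/mol.
Mass from Cl: 1 × 35.45 = 35.450 g/mol.
%Cl = 35.450 / 180.734 × 100 = 19.61%.

19.61%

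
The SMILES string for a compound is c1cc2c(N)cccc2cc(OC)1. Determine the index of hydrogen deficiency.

7

Atom tally by fragment:
  naphthalene ring system core → C:10 H:8
  (− 2 ring H displaced by substituents)
  + NH2 → N:1 H:2
  + OCH3 → C:1 H:3 O:1
Element totals:
  C: 11
  H: 11
  N: 1
  O: 1
Molecular formula: C11H11NO.
DoU = (2C + 2 + N − H − X) / 2 = (2·11 + 2 + 1 − 11 − 0) / 2 = 7.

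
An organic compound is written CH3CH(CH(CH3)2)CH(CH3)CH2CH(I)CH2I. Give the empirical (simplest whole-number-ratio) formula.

C5H10I

Element totals:
  C: 10
  H: 20
  I: 2
Molecular formula: C10H20I2.
gcd of subscripts = 2; dividing each by 2:
  C: 10/2 = 5
  H: 20/2 = 10
  I: 2/2 = 1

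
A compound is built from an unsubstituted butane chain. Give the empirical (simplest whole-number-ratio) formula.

C2H5

Atom tally by fragment:
  CH3 → C:1 H:3
  CH2 → C:1 H:2
  CH2 → C:1 H:2
  CH3 → C:1 H:3
Element totals:
  C: 4
  H: 10
Molecular formula: C4H10.
gcd of subscripts = 2; dividing each by 2:
  C: 4/2 = 2
  H: 10/2 = 5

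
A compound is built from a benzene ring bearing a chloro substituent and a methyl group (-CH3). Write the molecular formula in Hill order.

C7H7Cl

Atom tally by fragment:
  benzene ring core → C:6 H:6
  (− 2 ring H displaced by substituents)
  + Cl → Cl:1
  + CH3 → C:1 H:3
Element totals:
  C: 7
  H: 7
  Cl: 1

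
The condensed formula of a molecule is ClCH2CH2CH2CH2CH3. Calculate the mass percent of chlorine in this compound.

Atom tally by fragment:
  ClCH2 → C:1 H:2 Cl:1
  CH2 → C:1 H:2
  CH2 → C:1 H:2
  CH2 → C:1 H:2
  CH3 → C:1 H:3
Element totals:
  C: 5
  H: 11
  Cl: 1
Molecular formula: C5H11Cl.
Molar mass = 106.593 g/mol.
Mass from Cl: 1 × 35.45 = 35.450 g/mol.
%Cl = 35.450 / 106.593 × 100 = 33.26%.

33.26%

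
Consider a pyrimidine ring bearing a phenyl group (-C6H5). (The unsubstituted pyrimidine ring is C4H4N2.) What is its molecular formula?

C10H8N2

Atom tally by fragment:
  pyrimidine ring core → C:4 H:4 N:2
  (− 1 ring H displaced by substituents)
  + C6H5 → C:6 H:5
Element totals:
  C: 10
  H: 8
  N: 2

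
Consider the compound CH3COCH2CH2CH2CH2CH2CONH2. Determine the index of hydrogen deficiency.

Atom tally by fragment:
  CH3COCH2 → C:3 H:5 O:1
  CH2 → C:1 H:2
  CH2 → C:1 H:2
  CH2 → C:1 H:2
  CH2CONH2 → C:2 H:4 O:1 N:1
Element totals:
  C: 8
  H: 15
  N: 1
  O: 2
Molecular formula: C8H15NO2.
DoU = (2C + 2 + N − H − X) / 2 = (2·8 + 2 + 1 − 15 − 0) / 2 = 2.

2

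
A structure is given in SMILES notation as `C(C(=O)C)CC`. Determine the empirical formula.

C5H10O

Atom tally by fragment:
  CH3COCH2 → C:3 H:5 O:1
  CH2 → C:1 H:2
  CH3 → C:1 H:3
Element totals:
  C: 5
  H: 10
  O: 1
Molecular formula: C5H10O.
gcd of subscripts (5, 10, 1) = 1, so the empirical formula equals the molecular formula.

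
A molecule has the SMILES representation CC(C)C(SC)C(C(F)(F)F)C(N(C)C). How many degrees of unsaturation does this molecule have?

Atom tally by fragment:
  CH3 → C:1 H:3
  CH(CH3) → C:2 H:4
  CH(SCH3) → C:2 H:4 S:1
  CH(CF3) → C:2 H:1 F:3
  CH2N(CH3)2 → C:3 H:8 N:1
Element totals:
  C: 10
  H: 20
  F: 3
  N: 1
  S: 1
Molecular formula: C10H20F3NS.
DoU = (2C + 2 + N − H − X) / 2 = (2·10 + 2 + 1 − 20 − 3) / 2 = 0.

0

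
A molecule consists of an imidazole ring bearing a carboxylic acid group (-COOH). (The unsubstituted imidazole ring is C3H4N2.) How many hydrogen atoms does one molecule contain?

4

Atom tally by fragment:
  imidazole ring core → C:3 H:4 N:2
  (− 1 ring H displaced by substituents)
  + COOH → C:1 H:1 O:2
Element totals:
  C: 4
  H: 4
  N: 2
  O: 2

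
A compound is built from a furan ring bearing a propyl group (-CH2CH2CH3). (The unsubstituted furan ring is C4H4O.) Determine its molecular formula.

Atom tally by fragment:
  furan ring core → C:4 H:4 O:1
  (− 1 ring H displaced by substituents)
  + CH2CH2CH3 → C:3 H:7
Element totals:
  C: 7
  H: 10
  O: 1

C7H10O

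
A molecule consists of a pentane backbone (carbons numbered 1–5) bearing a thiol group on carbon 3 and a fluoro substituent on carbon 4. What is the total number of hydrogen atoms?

Atom tally by fragment:
  CH3 → C:1 H:3
  CH2 → C:1 H:2
  CH(SH) → C:1 H:2 S:1
  CH(F) → C:1 H:1 F:1
  CH3 → C:1 H:3
Element totals:
  C: 5
  H: 11
  F: 1
  S: 1

11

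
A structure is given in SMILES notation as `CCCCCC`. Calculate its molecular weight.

Atom tally by fragment:
  CH3 → C:1 H:3
  CH2 → C:1 H:2
  CH2 → C:1 H:2
  CH2 → C:1 H:2
  CH2 → C:1 H:2
  CH3 → C:1 H:3
Element totals:
  C: 6
  H: 14
Molecular formula: C6H14.
  M = 6(12.011) + 14(1.008)
    = 72.066 + 14.112 = 86.178

86.18 g/mol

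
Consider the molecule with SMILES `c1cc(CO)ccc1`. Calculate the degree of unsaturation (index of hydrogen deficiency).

Atom tally by fragment:
  benzene ring core → C:6 H:6
  (− 1 ring H displaced by substituents)
  + CH2OH → C:1 H:3 O:1
Element totals:
  C: 7
  H: 8
  O: 1
Molecular formula: C7H8O.
DoU = (2C + 2 + N − H − X) / 2 = (2·7 + 2 + 0 − 8 − 0) / 2 = 4.

4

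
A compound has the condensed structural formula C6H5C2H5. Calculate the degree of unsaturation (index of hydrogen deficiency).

Atom tally by fragment:
  benzene ring core → C:6 H:6
  (− 1 ring H displaced by substituents)
  + C2H5 → C:2 H:5
Element totals:
  C: 8
  H: 10
Molecular formula: C8H10.
DoU = (2C + 2 + N − H − X) / 2 = (2·8 + 2 + 0 − 10 − 0) / 2 = 4.

4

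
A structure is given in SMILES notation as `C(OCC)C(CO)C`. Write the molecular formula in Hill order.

C6H14O2

Atom tally by fragment:
  C2H5OCH2 → C:3 H:7 O:1
  CH(CH2OH) → C:2 H:4 O:1
  CH3 → C:1 H:3
Element totals:
  C: 6
  H: 14
  O: 2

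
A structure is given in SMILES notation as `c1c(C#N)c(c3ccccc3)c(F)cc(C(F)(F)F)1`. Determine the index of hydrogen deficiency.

Atom tally by fragment:
  benzene ring core → C:6 H:6
  (− 4 ring H displaced by substituents)
  + CN → C:1 N:1
  + C6H5 → C:6 H:5
  + F → F:1
  + CF3 → C:1 F:3
Element totals:
  C: 14
  H: 7
  F: 4
  N: 1
Molecular formula: C14H7F4N.
DoU = (2C + 2 + N − H − X) / 2 = (2·14 + 2 + 1 − 7 − 4) / 2 = 10.

10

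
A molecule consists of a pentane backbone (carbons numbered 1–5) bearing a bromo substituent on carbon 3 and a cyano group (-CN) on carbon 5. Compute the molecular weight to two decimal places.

176.06 g/mol

Atom tally by fragment:
  CH3 → C:1 H:3
  CH2 → C:1 H:2
  CH(Br) → C:1 H:1 Br:1
  CH2 → C:1 H:2
  CH2CN → C:2 H:2 N:1
Element totals:
  C: 6
  H: 10
  Br: 1
  N: 1
Molecular formula: C6H10BrN.
  M = 6(12.011) + 10(1.008) + 79.904 + 14.007
    = 72.066 + 10.080 + 79.904 + 14.007 = 176.057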